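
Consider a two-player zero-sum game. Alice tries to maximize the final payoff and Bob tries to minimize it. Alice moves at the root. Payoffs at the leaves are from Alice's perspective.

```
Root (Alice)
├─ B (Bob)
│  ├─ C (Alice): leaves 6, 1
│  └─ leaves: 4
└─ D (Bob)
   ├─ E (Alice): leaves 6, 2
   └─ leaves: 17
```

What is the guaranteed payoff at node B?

C: max(6, 1) = 6
B: min(6, 4) = 4

4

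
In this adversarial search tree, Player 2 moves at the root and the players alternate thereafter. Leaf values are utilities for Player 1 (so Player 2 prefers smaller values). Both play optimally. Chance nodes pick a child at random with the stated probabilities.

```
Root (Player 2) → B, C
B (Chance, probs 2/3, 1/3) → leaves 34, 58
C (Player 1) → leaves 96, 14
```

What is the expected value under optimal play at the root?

42

B (Chance): 2/3·34 + 1/3·58 = 42
C (Player 1): max(96, 14) = 96
Root (Player 2): min(42, 96) = 42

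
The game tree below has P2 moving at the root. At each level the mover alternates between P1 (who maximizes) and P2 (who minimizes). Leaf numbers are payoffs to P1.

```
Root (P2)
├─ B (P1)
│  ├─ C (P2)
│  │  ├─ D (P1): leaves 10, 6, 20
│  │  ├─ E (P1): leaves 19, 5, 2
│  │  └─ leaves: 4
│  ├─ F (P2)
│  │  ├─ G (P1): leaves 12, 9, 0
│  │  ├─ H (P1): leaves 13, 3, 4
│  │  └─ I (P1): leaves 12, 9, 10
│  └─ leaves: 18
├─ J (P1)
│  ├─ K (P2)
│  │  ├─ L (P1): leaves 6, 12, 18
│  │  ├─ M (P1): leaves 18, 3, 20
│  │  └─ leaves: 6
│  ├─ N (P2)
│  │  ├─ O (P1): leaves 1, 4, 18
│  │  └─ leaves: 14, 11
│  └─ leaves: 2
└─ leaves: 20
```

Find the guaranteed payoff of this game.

D (P1): max(10, 6, 20) = 20
E (P1): max(19, 5, 2) = 19
C (P2): min(20, 19, 4) = 4
G (P1): max(12, 9, 0) = 12
H (P1): max(13, 3, 4) = 13
I (P1): max(12, 9, 10) = 12
F (P2): min(12, 13, 12) = 12
B (P1): max(4, 12, 18) = 18
L (P1): max(6, 12, 18) = 18
M (P1): max(18, 3, 20) = 20
K (P2): min(18, 20, 6) = 6
O (P1): max(1, 4, 18) = 18
N (P2): min(18, 14, 11) = 11
J (P1): max(6, 11, 2) = 11
Root (P2): min(18, 11, 20) = 11

11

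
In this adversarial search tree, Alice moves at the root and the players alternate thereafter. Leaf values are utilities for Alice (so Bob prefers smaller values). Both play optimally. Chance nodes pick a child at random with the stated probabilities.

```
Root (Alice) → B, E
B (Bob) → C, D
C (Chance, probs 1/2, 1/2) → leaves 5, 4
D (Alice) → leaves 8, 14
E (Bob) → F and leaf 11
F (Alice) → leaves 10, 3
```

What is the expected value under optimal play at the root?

C (Chance): 1/2·5 + 1/2·4 = 4.5
D (Alice): max(8, 14) = 14
B (Bob): min(4.5, 14) = 4.5
F (Alice): max(10, 3) = 10
E (Bob): min(10, 11) = 10
Root (Alice): max(4.5, 10) = 10

10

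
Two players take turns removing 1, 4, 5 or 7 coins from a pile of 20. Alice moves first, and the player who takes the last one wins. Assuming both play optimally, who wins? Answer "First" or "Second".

W/L table (W = player to move can force a win):
i:   0  1  2  3  4  5  6  7  8  9 10 11 12 13 14 15 16 17 18 19 20
     L  W  L  W  W  W  W  W  L  W  L  W  W  W  W  W  L  W  L  W  W
Position 20 is W, so the first player wins.

First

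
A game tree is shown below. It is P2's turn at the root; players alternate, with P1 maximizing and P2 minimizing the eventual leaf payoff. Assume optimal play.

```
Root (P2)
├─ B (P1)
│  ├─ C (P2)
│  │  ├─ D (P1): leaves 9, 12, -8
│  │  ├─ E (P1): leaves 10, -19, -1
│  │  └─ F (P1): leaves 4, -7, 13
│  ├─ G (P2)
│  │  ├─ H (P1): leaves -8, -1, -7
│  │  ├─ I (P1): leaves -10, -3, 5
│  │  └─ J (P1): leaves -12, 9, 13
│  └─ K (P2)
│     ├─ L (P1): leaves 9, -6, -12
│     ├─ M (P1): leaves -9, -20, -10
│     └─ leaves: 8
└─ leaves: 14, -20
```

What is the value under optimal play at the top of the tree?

-20

D (P1): max(9, 12, -8) = 12
E (P1): max(10, -19, -1) = 10
F (P1): max(4, -7, 13) = 13
C (P2): min(12, 10, 13) = 10
H (P1): max(-8, -1, -7) = -1
I (P1): max(-10, -3, 5) = 5
J (P1): max(-12, 9, 13) = 13
G (P2): min(-1, 5, 13) = -1
L (P1): max(9, -6, -12) = 9
M (P1): max(-9, -20, -10) = -9
K (P2): min(9, -9, 8) = -9
B (P1): max(10, -1, -9) = 10
Root (P2): min(10, 14, -20) = -20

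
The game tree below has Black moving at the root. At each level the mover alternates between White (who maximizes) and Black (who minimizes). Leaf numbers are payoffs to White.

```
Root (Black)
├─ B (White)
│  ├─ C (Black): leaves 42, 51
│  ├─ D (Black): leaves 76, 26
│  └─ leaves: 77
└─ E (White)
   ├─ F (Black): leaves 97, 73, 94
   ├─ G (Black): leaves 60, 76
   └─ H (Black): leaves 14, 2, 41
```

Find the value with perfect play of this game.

C (Black): min(42, 51) = 42
D (Black): min(76, 26) = 26
B (White): max(42, 26, 77) = 77
F (Black): min(97, 73, 94) = 73
G (Black): min(60, 76) = 60
H (Black): min(14, 2, 41) = 2
E (White): max(73, 60, 2) = 73
Root (Black): min(77, 73) = 73

73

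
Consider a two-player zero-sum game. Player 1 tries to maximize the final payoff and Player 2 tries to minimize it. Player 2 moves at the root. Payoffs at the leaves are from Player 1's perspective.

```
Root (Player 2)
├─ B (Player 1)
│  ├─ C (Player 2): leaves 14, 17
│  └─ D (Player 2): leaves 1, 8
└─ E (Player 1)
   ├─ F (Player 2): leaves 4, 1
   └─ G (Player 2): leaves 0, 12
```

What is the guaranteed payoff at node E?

1

F: min(4, 1) = 1
G: min(0, 12) = 0
E: max(1, 0) = 1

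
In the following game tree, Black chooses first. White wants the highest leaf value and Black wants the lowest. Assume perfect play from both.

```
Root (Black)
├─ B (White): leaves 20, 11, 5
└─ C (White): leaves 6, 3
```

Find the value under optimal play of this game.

6

B (White): max(20, 11, 5) = 20
C (White): max(6, 3) = 6
Root (Black): min(20, 6) = 6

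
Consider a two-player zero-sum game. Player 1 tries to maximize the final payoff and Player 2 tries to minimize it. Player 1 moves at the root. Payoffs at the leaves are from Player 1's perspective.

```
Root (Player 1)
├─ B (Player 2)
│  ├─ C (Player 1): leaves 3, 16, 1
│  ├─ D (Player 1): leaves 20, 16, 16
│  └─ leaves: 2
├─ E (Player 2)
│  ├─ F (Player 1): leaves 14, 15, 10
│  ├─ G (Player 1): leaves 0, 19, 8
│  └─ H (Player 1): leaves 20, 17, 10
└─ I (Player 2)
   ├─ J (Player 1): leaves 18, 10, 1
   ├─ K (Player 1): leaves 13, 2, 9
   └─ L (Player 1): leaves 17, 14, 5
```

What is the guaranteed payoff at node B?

2

C: max(3, 16, 1) = 16
D: max(20, 16, 16) = 20
B: min(16, 20, 2) = 2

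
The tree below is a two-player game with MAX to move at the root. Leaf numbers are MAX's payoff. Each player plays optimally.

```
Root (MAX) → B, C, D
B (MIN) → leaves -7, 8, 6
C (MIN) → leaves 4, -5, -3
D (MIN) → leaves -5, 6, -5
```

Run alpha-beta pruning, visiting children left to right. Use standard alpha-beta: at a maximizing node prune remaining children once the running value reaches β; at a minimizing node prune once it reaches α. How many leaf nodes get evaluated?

B [α=-∞,β=+∞]: v=-7
C [α=-7,β=+∞]: v=-5
D [α=-5,β=+∞]: v=-5 after child 1 ≤ α → α-cutoff, skip 2
Root [α=-∞,β=+∞]: v=-5
Leaves evaluated: 7 of 9.

7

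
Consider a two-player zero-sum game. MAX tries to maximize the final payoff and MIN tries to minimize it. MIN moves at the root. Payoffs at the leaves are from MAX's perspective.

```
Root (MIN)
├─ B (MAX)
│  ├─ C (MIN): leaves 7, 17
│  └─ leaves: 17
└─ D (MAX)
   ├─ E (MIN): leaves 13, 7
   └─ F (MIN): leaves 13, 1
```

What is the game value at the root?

7

C (MIN): min(7, 17) = 7
B (MAX): max(7, 17) = 17
E (MIN): min(13, 7) = 7
F (MIN): min(13, 1) = 1
D (MAX): max(7, 1) = 7
Root (MIN): min(17, 7) = 7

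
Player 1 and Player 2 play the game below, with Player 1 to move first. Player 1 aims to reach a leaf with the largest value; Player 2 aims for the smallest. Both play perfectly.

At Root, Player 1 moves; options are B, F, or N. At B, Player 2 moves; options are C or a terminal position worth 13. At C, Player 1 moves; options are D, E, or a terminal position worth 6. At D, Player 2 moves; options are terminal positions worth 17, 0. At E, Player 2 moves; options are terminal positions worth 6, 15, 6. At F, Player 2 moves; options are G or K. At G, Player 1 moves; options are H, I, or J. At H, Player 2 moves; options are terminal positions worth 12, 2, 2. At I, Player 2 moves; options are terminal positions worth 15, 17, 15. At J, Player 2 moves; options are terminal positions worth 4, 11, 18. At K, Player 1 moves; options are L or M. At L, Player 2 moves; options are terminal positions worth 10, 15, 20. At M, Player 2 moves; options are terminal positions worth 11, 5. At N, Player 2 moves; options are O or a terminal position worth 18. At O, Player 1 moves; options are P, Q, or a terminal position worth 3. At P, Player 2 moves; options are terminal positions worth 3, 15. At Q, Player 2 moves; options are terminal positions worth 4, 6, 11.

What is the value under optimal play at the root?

D (Player 2): min(17, 0) = 0
E (Player 2): min(6, 15, 6) = 6
C (Player 1): max(0, 6, 6) = 6
B (Player 2): min(6, 13) = 6
H (Player 2): min(12, 2, 2) = 2
I (Player 2): min(15, 17, 15) = 15
J (Player 2): min(4, 11, 18) = 4
G (Player 1): max(2, 15, 4) = 15
L (Player 2): min(10, 15, 20) = 10
M (Player 2): min(11, 5) = 5
K (Player 1): max(10, 5) = 10
F (Player 2): min(15, 10) = 10
P (Player 2): min(3, 15) = 3
Q (Player 2): min(4, 6, 11) = 4
O (Player 1): max(3, 4, 3) = 4
N (Player 2): min(4, 18) = 4
Root (Player 1): max(6, 10, 4) = 10

10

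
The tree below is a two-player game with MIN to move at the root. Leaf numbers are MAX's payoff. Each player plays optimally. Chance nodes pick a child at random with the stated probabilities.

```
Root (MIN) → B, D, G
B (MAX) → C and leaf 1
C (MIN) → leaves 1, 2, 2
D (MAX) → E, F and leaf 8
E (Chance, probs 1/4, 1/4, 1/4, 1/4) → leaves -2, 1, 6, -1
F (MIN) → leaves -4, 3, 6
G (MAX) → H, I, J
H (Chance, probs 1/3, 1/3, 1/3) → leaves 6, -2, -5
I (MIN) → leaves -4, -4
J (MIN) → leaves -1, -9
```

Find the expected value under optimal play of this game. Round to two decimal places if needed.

C (MIN): min(1, 2, 2) = 1
B (MAX): max(1, 1) = 1
E (Chance): 1/4·-2 + 1/4·1 + 1/4·6 + 1/4·-1 = 1
F (MIN): min(-4, 3, 6) = -4
D (MAX): max(1, -4, 8) = 8
H (Chance): 1/3·6 + 1/3·-2 + 1/3·-5 = -0.33
I (MIN): min(-4, -4) = -4
J (MIN): min(-1, -9) = -9
G (MAX): max(-0.33, -4, -9) = -0.33
Root (MIN): min(1, 8, -0.33) = -0.33

-0.33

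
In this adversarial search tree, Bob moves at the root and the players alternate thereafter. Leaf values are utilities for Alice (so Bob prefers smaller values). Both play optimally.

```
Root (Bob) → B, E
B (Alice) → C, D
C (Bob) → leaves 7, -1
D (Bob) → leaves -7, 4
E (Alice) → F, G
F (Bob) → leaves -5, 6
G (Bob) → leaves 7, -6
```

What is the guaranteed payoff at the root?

-5

C (Bob): min(7, -1) = -1
D (Bob): min(-7, 4) = -7
B (Alice): max(-1, -7) = -1
F (Bob): min(-5, 6) = -5
G (Bob): min(7, -6) = -6
E (Alice): max(-5, -6) = -5
Root (Bob): min(-1, -5) = -5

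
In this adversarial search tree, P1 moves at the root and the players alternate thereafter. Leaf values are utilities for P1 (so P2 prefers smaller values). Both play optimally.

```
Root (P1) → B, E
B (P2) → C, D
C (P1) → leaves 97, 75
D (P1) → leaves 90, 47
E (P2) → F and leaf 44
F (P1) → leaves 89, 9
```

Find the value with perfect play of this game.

C (P1): max(97, 75) = 97
D (P1): max(90, 47) = 90
B (P2): min(97, 90) = 90
F (P1): max(89, 9) = 89
E (P2): min(89, 44) = 44
Root (P1): max(90, 44) = 90

90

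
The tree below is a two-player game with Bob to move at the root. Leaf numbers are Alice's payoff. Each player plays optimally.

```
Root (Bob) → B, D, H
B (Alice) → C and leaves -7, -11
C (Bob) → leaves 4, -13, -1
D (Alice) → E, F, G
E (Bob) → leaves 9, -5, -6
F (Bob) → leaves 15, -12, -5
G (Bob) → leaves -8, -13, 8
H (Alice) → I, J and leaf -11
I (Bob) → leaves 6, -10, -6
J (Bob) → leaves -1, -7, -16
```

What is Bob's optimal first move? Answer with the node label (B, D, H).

C (Bob): min(4, -13, -1) = -13
B (Alice): max(-13, -7, -11) = -7
E (Bob): min(9, -5, -6) = -6
F (Bob): min(15, -12, -5) = -12
G (Bob): min(-8, -13, 8) = -13
D (Alice): max(-6, -12, -13) = -6
I (Bob): min(6, -10, -6) = -10
J (Bob): min(-1, -7, -16) = -16
H (Alice): max(-10, -16, -11) = -10
Root (Bob): min(-7, -6, -10) = -10
Bob picks the child with the lowest value: H (value -10).

H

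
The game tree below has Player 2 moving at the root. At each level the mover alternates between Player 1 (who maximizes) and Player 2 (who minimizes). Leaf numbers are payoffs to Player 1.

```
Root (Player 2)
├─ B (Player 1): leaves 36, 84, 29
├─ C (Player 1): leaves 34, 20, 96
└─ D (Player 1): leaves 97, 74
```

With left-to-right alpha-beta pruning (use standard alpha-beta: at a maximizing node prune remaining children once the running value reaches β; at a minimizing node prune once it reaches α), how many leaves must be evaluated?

7

B [α=-∞,β=+∞]: v=84
C [α=-∞,β=84]: v=96
D [α=-∞,β=84]: v=97 after child 1 ≥ β → β-cutoff, skip 1
Root [α=-∞,β=+∞]: v=84
Leaves evaluated: 7 of 8.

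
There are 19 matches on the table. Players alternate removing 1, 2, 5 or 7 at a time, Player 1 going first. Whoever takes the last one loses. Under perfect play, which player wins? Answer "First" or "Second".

Positions where the player to move wins (W) vs loses (L):
i:   0  1  2  3  4  5  6  7  8  9 10 11 12 13 14 15 16 17 18 19
     W  L  W  W  L  W  W  L  W  W  L  W  W  L  W  W  L  W  W  L
Position 19 is L, so the second player wins.

Second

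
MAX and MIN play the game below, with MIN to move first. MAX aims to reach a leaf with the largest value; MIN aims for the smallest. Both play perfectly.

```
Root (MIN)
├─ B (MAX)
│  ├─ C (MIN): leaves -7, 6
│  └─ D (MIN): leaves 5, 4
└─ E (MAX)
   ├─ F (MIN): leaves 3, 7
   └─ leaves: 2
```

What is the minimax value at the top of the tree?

C (MIN): min(-7, 6) = -7
D (MIN): min(5, 4) = 4
B (MAX): max(-7, 4) = 4
F (MIN): min(3, 7) = 3
E (MAX): max(3, 2) = 3
Root (MIN): min(4, 3) = 3

3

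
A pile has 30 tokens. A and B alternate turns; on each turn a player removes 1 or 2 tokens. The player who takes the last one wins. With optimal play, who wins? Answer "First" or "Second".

Second

i:   0  1  2  3  4  5  6  7  8  9 10 11 12 13 14 15 16 17 18 19 20 21 22 23 24 25 26 27 28 29 30
     L  W  W  L  W  W  L  W  W  L  W  W  L  W  W  L  W  W  L  W  W  L  W  W  L  W  W  L  W  W  L
Position 30 is L, so the second player wins.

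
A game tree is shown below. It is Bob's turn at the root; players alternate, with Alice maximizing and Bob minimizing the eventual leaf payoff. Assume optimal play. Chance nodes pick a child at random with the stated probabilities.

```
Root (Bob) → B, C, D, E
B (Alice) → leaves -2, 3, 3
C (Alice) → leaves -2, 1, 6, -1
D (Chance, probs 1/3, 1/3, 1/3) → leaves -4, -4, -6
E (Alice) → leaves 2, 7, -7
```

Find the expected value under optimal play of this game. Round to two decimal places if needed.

B (Alice): max(-2, 3, 3) = 3
C (Alice): max(-2, 1, 6, -1) = 6
D (Chance): 1/3·-4 + 1/3·-4 + 1/3·-6 = -4.67
E (Alice): max(2, 7, -7) = 7
Root (Bob): min(3, 6, -4.67, 7) = -4.67

-4.67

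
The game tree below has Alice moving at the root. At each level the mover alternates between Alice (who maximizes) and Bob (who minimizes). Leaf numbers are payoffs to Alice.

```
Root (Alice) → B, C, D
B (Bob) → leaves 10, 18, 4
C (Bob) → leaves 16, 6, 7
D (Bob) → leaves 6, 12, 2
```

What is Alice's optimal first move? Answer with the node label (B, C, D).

C

B (Bob): min(10, 18, 4) = 4
C (Bob): min(16, 6, 7) = 6
D (Bob): min(6, 12, 2) = 2
Root (Alice): max(4, 6, 2) = 6
Alice picks the child with the highest value: C (value 6).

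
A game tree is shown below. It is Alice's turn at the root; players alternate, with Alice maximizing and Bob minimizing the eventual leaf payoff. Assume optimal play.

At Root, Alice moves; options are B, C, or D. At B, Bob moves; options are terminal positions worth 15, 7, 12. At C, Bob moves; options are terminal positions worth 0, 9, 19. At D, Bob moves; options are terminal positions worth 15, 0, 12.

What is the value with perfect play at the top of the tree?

B (Bob): min(15, 7, 12) = 7
C (Bob): min(0, 9, 19) = 0
D (Bob): min(15, 0, 12) = 0
Root (Alice): max(7, 0, 0) = 7

7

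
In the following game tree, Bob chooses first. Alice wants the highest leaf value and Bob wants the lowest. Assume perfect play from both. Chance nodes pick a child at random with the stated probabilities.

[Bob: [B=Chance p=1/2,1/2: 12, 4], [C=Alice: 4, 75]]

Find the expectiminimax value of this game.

8

B (Chance): 1/2·12 + 1/2·4 = 8
C (Alice): max(4, 75) = 75
Root (Bob): min(8, 75) = 8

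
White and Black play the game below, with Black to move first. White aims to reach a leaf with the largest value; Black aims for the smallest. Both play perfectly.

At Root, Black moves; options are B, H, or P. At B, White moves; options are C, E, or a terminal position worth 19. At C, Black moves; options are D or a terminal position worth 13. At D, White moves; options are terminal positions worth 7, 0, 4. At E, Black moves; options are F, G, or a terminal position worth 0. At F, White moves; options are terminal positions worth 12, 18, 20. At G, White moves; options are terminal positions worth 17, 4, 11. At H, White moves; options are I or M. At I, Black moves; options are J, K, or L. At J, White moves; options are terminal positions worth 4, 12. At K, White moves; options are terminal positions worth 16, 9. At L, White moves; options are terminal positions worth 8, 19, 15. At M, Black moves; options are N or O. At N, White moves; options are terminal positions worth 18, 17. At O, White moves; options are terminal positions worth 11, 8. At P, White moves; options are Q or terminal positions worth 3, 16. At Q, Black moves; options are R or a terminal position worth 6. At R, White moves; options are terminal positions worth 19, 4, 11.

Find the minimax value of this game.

D (White): max(7, 0, 4) = 7
C (Black): min(7, 13) = 7
F (White): max(12, 18, 20) = 20
G (White): max(17, 4, 11) = 17
E (Black): min(20, 17, 0) = 0
B (White): max(7, 0, 19) = 19
J (White): max(4, 12) = 12
K (White): max(16, 9) = 16
L (White): max(8, 19, 15) = 19
I (Black): min(12, 16, 19) = 12
N (White): max(18, 17) = 18
O (White): max(11, 8) = 11
M (Black): min(18, 11) = 11
H (White): max(12, 11) = 12
R (White): max(19, 4, 11) = 19
Q (Black): min(19, 6) = 6
P (White): max(6, 3, 16) = 16
Root (Black): min(19, 12, 16) = 12

12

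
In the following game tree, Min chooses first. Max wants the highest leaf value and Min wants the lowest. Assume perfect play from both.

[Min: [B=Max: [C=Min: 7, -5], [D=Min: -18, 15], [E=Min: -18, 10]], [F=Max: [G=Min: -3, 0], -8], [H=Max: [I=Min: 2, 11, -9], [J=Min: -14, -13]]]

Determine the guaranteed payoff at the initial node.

-9

C (Min): min(7, -5) = -5
D (Min): min(-18, 15) = -18
E (Min): min(-18, 10) = -18
B (Max): max(-5, -18, -18) = -5
G (Min): min(-3, 0) = -3
F (Max): max(-3, -8) = -3
I (Min): min(2, 11, -9) = -9
J (Min): min(-14, -13) = -14
H (Max): max(-9, -14) = -9
Root (Min): min(-5, -3, -9) = -9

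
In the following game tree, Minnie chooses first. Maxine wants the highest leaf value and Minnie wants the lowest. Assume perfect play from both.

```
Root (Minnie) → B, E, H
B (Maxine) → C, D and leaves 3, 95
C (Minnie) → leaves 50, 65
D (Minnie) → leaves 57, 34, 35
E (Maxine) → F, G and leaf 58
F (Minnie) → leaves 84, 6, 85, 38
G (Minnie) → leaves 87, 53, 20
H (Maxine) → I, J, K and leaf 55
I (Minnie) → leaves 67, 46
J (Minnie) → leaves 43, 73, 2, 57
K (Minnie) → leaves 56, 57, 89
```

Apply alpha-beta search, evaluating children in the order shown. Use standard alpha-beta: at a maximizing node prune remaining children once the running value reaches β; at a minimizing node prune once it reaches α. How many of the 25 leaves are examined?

C [α=-∞,β=+∞]: v=50
D [α=50,β=+∞]: v=34 after child 2 ≤ α → α-cutoff, skip 1
B [α=-∞,β=+∞]: v=95
F [α=-∞,β=95]: v=6
G [α=6,β=95]: v=20
E [α=-∞,β=95]: v=58
I [α=-∞,β=58]: v=46
J [α=46,β=58]: v=43 after child 1 ≤ α → α-cutoff, skip 3
K [α=46,β=58]: v=56
H [α=-∞,β=58]: v=56
Root [α=-∞,β=+∞]: v=56
Leaves evaluated: 21 of 25.

21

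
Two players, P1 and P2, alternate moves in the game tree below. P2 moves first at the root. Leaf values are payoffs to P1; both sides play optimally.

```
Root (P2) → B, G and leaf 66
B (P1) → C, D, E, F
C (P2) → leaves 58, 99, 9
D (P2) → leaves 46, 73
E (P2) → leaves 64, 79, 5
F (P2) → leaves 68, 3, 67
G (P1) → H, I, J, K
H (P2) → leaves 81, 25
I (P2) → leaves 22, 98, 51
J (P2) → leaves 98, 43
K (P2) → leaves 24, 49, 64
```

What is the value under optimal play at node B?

46

C: min(58, 99, 9) = 9
D: min(46, 73) = 46
E: min(64, 79, 5) = 5
F: min(68, 3, 67) = 3
B: max(9, 46, 5, 3) = 46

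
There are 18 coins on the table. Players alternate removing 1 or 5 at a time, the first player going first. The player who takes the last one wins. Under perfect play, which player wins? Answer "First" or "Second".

Second

Mark each pile size as W (mover wins) or L (mover loses):
i:   0  1  2  3  4  5  6  7  8  9 10 11 12 13 14 15 16 17 18
     L  W  L  W  L  W  L  W  L  W  L  W  L  W  L  W  L  W  L
Position 18 is L, so the second player wins.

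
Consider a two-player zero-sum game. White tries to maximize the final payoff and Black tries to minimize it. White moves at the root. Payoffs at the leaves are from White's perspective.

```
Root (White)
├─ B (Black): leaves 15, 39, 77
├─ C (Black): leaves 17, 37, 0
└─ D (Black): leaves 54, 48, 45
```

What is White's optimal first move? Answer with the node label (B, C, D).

D

B (Black): min(15, 39, 77) = 15
C (Black): min(17, 37, 0) = 0
D (Black): min(54, 48, 45) = 45
Root (White): max(15, 0, 45) = 45
White picks the child with the highest value: D (value 45).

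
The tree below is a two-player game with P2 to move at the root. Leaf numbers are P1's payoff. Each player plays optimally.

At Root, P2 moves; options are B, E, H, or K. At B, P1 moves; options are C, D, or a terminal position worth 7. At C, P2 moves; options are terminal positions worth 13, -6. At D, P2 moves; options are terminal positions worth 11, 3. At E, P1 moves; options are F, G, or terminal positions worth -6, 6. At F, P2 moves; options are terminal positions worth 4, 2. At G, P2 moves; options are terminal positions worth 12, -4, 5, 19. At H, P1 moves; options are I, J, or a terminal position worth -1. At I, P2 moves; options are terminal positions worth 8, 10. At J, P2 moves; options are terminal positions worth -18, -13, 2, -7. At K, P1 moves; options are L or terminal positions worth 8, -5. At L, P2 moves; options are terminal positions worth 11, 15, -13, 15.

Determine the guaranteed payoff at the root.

6

C (P2): min(13, -6) = -6
D (P2): min(11, 3) = 3
B (P1): max(-6, 3, 7) = 7
F (P2): min(4, 2) = 2
G (P2): min(12, -4, 5, 19) = -4
E (P1): max(2, -4, -6, 6) = 6
I (P2): min(8, 10) = 8
J (P2): min(-18, -13, 2, -7) = -18
H (P1): max(8, -18, -1) = 8
L (P2): min(11, 15, -13, 15) = -13
K (P1): max(-13, 8, -5) = 8
Root (P2): min(7, 6, 8, 8) = 6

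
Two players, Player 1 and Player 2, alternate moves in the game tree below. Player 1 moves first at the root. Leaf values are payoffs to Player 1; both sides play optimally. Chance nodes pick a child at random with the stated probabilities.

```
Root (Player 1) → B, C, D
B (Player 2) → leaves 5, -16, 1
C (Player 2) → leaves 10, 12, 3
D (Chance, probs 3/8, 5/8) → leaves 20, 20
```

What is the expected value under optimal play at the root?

20

B (Player 2): min(5, -16, 1) = -16
C (Player 2): min(10, 12, 3) = 3
D (Chance): 3/8·20 + 5/8·20 = 20
Root (Player 1): max(-16, 3, 20) = 20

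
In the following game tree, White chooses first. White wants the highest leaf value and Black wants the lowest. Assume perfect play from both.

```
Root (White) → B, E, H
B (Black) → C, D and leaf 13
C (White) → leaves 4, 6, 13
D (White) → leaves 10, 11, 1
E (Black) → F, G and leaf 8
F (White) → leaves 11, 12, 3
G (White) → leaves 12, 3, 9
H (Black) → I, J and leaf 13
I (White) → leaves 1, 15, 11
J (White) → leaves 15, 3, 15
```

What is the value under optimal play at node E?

F: max(11, 12, 3) = 12
G: max(12, 3, 9) = 12
E: min(12, 12, 8) = 8

8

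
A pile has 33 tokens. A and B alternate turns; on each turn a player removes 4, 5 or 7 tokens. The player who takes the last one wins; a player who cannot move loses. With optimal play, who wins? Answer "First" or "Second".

Compute winning (W) and losing (L) positions by backward induction:
i:   0  1  2  3  4  5  6  7  8  9 10 11 12 13 14 15 16 17 18 19 20 21 22 23 24 25 26 27 28 29 30 31 32 33
     L  L  L  L  W  W  W  W  W  W  W  L  L  L  L  W  W  W  W  W  W  W  L  L  L  L  W  W  W  W  W  W  W  L
Position 33 is L, so the second player wins.

Second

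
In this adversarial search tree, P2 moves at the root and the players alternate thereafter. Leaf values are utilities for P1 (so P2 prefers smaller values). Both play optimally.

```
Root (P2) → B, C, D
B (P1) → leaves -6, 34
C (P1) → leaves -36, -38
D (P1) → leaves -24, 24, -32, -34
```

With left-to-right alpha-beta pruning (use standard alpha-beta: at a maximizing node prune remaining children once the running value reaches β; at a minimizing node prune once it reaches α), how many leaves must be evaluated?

B [α=-∞,β=+∞]: v=34
C [α=-∞,β=34]: v=-36
D [α=-∞,β=-36]: v=-24 after child 1 ≥ β → β-cutoff, skip 3
Root [α=-∞,β=+∞]: v=-36
Leaves evaluated: 5 of 8.

5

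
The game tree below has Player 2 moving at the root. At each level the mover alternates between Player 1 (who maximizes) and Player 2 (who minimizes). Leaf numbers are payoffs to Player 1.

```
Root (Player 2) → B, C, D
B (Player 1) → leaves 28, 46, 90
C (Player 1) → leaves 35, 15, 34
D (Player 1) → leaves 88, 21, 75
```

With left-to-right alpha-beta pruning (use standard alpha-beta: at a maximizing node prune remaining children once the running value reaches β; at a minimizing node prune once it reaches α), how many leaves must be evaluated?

B [α=-∞,β=+∞]: v=90
C [α=-∞,β=90]: v=35
D [α=-∞,β=35]: v=88 after child 1 ≥ β → β-cutoff, skip 2
Root [α=-∞,β=+∞]: v=35
Leaves evaluated: 7 of 9.

7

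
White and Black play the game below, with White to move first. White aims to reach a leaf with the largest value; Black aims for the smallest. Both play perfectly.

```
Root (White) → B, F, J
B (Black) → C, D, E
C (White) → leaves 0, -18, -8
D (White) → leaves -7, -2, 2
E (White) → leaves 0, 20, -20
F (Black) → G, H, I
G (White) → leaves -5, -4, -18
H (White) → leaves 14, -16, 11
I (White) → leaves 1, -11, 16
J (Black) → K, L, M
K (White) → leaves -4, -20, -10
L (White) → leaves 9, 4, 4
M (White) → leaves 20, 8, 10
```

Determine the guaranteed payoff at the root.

C (White): max(0, -18, -8) = 0
D (White): max(-7, -2, 2) = 2
E (White): max(0, 20, -20) = 20
B (Black): min(0, 2, 20) = 0
G (White): max(-5, -4, -18) = -4
H (White): max(14, -16, 11) = 14
I (White): max(1, -11, 16) = 16
F (Black): min(-4, 14, 16) = -4
K (White): max(-4, -20, -10) = -4
L (White): max(9, 4, 4) = 9
M (White): max(20, 8, 10) = 20
J (Black): min(-4, 9, 20) = -4
Root (White): max(0, -4, -4) = 0

0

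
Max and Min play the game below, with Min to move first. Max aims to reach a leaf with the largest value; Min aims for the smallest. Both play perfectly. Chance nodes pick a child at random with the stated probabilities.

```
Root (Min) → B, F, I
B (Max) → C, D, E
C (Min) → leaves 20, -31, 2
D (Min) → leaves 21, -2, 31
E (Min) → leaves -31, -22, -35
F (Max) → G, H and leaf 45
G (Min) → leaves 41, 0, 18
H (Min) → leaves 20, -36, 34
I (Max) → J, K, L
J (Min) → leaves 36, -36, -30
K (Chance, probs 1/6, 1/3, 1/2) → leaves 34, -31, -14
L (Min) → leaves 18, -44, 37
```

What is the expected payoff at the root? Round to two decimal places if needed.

C (Min): min(20, -31, 2) = -31
D (Min): min(21, -2, 31) = -2
E (Min): min(-31, -22, -35) = -35
B (Max): max(-31, -2, -35) = -2
G (Min): min(41, 0, 18) = 0
H (Min): min(20, -36, 34) = -36
F (Max): max(0, -36, 45) = 45
J (Min): min(36, -36, -30) = -36
K (Chance): 1/6·34 + 1/3·-31 + 1/2·-14 = -11.67
L (Min): min(18, -44, 37) = -44
I (Max): max(-36, -11.67, -44) = -11.67
Root (Min): min(-2, 45, -11.67) = -11.67

-11.67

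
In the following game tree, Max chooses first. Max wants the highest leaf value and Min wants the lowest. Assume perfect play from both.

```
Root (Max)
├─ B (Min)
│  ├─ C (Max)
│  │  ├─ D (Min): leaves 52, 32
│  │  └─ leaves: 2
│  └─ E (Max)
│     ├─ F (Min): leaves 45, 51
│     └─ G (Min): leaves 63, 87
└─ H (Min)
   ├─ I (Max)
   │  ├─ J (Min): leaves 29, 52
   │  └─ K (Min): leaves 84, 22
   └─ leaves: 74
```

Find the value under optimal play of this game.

D (Min): min(52, 32) = 32
C (Max): max(32, 2) = 32
F (Min): min(45, 51) = 45
G (Min): min(63, 87) = 63
E (Max): max(45, 63) = 63
B (Min): min(32, 63) = 32
J (Min): min(29, 52) = 29
K (Min): min(84, 22) = 22
I (Max): max(29, 22) = 29
H (Min): min(29, 74) = 29
Root (Max): max(32, 29) = 32

32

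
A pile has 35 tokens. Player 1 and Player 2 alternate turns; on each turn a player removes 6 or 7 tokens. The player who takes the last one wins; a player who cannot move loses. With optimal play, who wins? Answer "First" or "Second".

First

Mark each pile size as W (mover wins) or L (mover loses):
i:   0  1  2  3  4  5  6  7  8  9 10 11 12 13 14 15 16 17 18 19 20 21 22 23 24 25 26 27 28 29 30 31 32 33 34 35
     L  L  L  L  L  L  W  W  W  W  W  W  W  L  L  L  L  L  L  W  W  W  W  W  W  W  L  L  L  L  L  L  W  W  W  W
Position 35 is W, so the first player wins.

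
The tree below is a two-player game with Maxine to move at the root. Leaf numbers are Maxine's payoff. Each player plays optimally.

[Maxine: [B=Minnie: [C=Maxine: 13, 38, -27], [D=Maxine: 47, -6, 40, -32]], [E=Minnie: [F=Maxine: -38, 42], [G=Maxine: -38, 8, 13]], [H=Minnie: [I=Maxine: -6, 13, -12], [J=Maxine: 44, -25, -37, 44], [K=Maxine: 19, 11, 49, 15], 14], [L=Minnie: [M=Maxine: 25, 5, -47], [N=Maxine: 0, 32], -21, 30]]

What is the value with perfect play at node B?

38

C: max(13, 38, -27) = 38
D: max(47, -6, 40, -32) = 47
B: min(38, 47) = 38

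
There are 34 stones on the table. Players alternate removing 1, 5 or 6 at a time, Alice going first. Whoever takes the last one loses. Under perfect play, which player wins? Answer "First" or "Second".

Second

Positions where the player to move wins (W) vs loses (L):
i:   0  1  2  3  4  5  6  7  8  9 10 11 12 13 14 15 16 17 18 19 20 21 22 23 24 25 26 27 28 29 30 31 32 33 34
     W  L  W  L  W  L  W  W  W  W  W  W  L  W  L  W  L  W  W  W  W  W  W  L  W  L  W  L  W  W  W  W  W  W  L
Position 34 is L, so the second player wins.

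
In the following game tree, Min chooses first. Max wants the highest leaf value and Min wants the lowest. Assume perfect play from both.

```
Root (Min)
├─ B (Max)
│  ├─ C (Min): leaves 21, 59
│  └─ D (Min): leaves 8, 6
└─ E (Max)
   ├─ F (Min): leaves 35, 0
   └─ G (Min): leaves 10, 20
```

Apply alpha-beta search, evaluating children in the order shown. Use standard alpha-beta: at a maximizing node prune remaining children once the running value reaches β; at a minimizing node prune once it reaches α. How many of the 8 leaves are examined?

C [α=-∞,β=+∞]: v=21
D [α=21,β=+∞]: v=8 after child 1 ≤ α → α-cutoff, skip 1
B [α=-∞,β=+∞]: v=21
F [α=-∞,β=21]: v=0
G [α=0,β=21]: v=10
E [α=-∞,β=21]: v=10
Root [α=-∞,β=+∞]: v=10
Leaves evaluated: 7 of 8.

7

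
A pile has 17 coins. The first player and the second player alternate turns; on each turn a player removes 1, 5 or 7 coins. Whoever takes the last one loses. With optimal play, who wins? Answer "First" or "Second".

i:   0  1  2  3  4  5  6  7  8  9 10 11 12 13 14 15 16 17
     W  L  W  L  W  L  W  L  W  L  W  L  W  L  W  L  W  L
Position 17 is L, so the second player wins.

Second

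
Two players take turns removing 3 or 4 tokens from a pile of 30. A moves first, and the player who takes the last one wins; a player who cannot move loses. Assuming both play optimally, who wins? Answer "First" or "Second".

Second

Compute winning (W) and losing (L) positions by backward induction:
i:   0  1  2  3  4  5  6  7  8  9 10 11 12 13 14 15 16 17 18 19 20 21 22 23 24 25 26 27 28 29 30
     L  L  L  W  W  W  W  L  L  L  W  W  W  W  L  L  L  W  W  W  W  L  L  L  W  W  W  W  L  L  L
Position 30 is L, so the second player wins.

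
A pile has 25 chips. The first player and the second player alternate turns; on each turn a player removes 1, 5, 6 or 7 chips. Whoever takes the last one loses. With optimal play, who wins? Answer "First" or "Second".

Positions where the player to move wins (W) vs loses (L):
i:   0  1  2  3  4  5  6  7  8  9 10 11 12 13 14 15 16 17 18 19 20 21 22 23 24 25
     W  L  W  L  W  L  W  W  W  W  W  W  W  L  W  L  W  L  W  W  W  W  W  W  W  L
Position 25 is L, so the second player wins.

Second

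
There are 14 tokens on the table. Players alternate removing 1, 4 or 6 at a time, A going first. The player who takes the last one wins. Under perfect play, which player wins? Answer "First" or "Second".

Positions where the player to move wins (W) vs loses (L):
i:   0  1  2  3  4  5  6  7  8  9 10 11 12 13 14
     L  W  L  W  W  L  W  L  W  W  L  W  L  W  W
Position 14 is W, so the first player wins.

First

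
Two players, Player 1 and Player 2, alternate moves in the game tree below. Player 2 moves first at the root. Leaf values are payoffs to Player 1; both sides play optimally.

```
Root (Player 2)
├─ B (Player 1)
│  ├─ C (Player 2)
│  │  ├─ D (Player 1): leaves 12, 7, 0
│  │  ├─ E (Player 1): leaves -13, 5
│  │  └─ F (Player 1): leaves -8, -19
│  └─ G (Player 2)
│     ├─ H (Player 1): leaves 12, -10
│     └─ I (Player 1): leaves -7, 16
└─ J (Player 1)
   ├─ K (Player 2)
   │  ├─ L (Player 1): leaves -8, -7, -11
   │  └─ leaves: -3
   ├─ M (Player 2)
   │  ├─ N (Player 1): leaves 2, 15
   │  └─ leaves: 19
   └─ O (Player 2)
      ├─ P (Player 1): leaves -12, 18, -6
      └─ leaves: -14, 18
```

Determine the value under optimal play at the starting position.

12

D (Player 1): max(12, 7, 0) = 12
E (Player 1): max(-13, 5) = 5
F (Player 1): max(-8, -19) = -8
C (Player 2): min(12, 5, -8) = -8
H (Player 1): max(12, -10) = 12
I (Player 1): max(-7, 16) = 16
G (Player 2): min(12, 16) = 12
B (Player 1): max(-8, 12) = 12
L (Player 1): max(-8, -7, -11) = -7
K (Player 2): min(-7, -3) = -7
N (Player 1): max(2, 15) = 15
M (Player 2): min(15, 19) = 15
P (Player 1): max(-12, 18, -6) = 18
O (Player 2): min(18, -14, 18) = -14
J (Player 1): max(-7, 15, -14) = 15
Root (Player 2): min(12, 15) = 12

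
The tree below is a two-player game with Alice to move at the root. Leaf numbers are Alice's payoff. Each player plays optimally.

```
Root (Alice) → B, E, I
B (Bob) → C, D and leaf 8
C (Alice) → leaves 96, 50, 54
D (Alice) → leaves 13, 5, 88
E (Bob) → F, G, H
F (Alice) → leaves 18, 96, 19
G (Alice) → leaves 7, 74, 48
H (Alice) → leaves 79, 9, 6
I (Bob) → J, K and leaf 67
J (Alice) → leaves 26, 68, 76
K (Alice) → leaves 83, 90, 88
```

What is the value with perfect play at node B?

C: max(96, 50, 54) = 96
D: max(13, 5, 88) = 88
B: min(96, 88, 8) = 8

8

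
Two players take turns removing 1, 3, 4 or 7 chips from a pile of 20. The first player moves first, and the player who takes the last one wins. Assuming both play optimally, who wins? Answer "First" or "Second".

Mark each pile size as W (mover wins) or L (mover loses):
i:   0  1  2  3  4  5  6  7  8  9 10 11 12 13 14 15 16 17 18 19 20
     L  W  L  W  W  W  W  W  L  W  L  W  W  W  W  W  L  W  L  W  W
Position 20 is W, so the first player wins.

First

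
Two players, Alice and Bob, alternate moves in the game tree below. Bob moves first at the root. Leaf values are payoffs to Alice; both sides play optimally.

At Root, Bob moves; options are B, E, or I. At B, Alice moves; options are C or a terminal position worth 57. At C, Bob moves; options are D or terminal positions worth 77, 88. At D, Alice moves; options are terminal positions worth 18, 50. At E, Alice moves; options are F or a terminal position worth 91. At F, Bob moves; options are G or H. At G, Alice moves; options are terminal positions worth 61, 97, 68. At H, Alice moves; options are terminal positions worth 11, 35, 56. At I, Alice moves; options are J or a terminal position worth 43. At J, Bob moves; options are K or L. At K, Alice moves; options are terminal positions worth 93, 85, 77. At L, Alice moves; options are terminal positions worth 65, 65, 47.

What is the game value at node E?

91

G: max(61, 97, 68) = 97
H: max(11, 35, 56) = 56
F: min(97, 56) = 56
E: max(56, 91) = 91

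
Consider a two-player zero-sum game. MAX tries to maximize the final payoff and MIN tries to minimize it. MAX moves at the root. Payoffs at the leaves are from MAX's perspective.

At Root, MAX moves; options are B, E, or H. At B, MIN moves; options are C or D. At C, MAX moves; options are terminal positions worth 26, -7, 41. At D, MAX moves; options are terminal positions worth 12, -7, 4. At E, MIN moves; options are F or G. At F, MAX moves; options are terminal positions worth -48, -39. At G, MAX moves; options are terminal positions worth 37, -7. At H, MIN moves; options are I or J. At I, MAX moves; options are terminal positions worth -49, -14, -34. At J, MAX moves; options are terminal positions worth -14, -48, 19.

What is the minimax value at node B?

C: max(26, -7, 41) = 41
D: max(12, -7, 4) = 12
B: min(41, 12) = 12

12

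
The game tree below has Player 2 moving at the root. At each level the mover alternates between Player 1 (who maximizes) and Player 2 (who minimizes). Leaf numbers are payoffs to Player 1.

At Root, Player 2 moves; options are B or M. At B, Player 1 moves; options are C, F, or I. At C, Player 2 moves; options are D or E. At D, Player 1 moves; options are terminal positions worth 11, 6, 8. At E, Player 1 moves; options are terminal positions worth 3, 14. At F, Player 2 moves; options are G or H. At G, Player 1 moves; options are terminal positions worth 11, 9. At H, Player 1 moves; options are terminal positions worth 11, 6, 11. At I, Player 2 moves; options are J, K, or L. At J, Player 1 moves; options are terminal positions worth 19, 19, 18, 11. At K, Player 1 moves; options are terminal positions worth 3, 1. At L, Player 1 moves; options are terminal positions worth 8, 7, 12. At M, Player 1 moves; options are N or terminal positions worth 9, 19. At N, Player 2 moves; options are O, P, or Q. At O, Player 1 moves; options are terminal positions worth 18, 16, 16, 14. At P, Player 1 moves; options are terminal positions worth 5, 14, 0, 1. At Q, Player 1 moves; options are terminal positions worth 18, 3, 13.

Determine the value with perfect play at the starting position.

11

D (Player 1): max(11, 6, 8) = 11
E (Player 1): max(3, 14) = 14
C (Player 2): min(11, 14) = 11
G (Player 1): max(11, 9) = 11
H (Player 1): max(11, 6, 11) = 11
F (Player 2): min(11, 11) = 11
J (Player 1): max(19, 19, 18, 11) = 19
K (Player 1): max(3, 1) = 3
L (Player 1): max(8, 7, 12) = 12
I (Player 2): min(19, 3, 12) = 3
B (Player 1): max(11, 11, 3) = 11
O (Player 1): max(18, 16, 16, 14) = 18
P (Player 1): max(5, 14, 0, 1) = 14
Q (Player 1): max(18, 3, 13) = 18
N (Player 2): min(18, 14, 18) = 14
M (Player 1): max(14, 9, 19) = 19
Root (Player 2): min(11, 19) = 11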